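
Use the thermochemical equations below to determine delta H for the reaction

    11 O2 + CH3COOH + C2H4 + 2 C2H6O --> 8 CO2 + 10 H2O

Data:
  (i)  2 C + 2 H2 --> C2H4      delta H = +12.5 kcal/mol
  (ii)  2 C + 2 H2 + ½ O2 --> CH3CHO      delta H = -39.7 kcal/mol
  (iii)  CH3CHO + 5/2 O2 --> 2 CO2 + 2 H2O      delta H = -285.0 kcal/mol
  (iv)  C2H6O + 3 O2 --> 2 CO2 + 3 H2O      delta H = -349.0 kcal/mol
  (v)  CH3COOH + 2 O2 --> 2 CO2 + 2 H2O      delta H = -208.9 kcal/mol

delta H = -1244.1 kcal/mol

(i) reversed (C2H4 must end up as a reactant): -12.5 kcal/mol
(ii) as written: -39.7 kcal/mol
(iii) as written: -285.0 kcal/mol
(iv) × 2 (scale by 2 for the 2 C2H6O): (2)·(-349.0) = -698.0 kcal/mol
(v) as written (CH3COOH already on the reactant side): -208.9 kcal/mol
Combining the equations, delta H = (-1)·(+12.5) + (1)·(-39.7) + (1)·(-285.0) + (2)·(-349.0) + (1)·(-208.9) = -1244.1 kcal/mol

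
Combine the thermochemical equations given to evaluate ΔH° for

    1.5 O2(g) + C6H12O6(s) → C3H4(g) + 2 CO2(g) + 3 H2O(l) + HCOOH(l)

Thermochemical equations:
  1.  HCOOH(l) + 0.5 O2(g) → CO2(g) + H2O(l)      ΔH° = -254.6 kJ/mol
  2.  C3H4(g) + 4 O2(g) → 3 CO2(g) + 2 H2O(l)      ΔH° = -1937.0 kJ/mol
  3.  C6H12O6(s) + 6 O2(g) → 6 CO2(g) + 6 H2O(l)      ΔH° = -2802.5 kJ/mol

eq. 1 reversed (reverse to put HCOOH(l) on the product side): +254.6 kJ/mol
eq. 2 reversed (reverse to put C3H4(g) on the product side): +1937.0 kJ/mol
eq. 3 as written (C6H12O6(s) already on the reactant side): -2802.5 kJ/mol
By Hess's law, ΔH° = (-1)·(-254.6) + (-1)·(-1937.0) + (1)·(-2802.5) = -610.9 kJ/mol

ΔH° = -610.9 kJ/mol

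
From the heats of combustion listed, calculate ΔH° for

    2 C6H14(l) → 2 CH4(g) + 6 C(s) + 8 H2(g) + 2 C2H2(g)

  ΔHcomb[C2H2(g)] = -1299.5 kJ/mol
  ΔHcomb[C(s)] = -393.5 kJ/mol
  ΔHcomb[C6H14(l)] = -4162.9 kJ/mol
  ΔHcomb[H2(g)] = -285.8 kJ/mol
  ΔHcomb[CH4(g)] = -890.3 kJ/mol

With combustion enthalpies, reactants minus products:
= [2·(-4162.9)] − [2·(-890.3) + 6·(-393.5) + 8·(-285.8) + 2·(-1299.5)]
= 701.2 kJ/mol

ΔH° = 701.2 kJ/mol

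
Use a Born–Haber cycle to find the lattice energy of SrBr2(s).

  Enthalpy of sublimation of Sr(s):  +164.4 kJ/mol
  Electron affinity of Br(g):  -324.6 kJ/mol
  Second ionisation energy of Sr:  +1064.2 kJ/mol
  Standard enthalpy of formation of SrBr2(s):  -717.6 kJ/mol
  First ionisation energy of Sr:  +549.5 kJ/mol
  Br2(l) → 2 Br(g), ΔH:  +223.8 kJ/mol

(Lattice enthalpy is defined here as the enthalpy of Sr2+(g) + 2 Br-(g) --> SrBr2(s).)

U = -2070.3 kJ/mol

ΔHf° = 1·ΔHsub + 1·(ΣIE) + 1·D(Br2) + 2·EA + U
-717.6 = 1·(+164.4) + 1·(+1613.7) + 1·(+223.8) + 2·(-324.6) + U
U = -717.6 − (+1352.7) = -2070.3 kJ/mol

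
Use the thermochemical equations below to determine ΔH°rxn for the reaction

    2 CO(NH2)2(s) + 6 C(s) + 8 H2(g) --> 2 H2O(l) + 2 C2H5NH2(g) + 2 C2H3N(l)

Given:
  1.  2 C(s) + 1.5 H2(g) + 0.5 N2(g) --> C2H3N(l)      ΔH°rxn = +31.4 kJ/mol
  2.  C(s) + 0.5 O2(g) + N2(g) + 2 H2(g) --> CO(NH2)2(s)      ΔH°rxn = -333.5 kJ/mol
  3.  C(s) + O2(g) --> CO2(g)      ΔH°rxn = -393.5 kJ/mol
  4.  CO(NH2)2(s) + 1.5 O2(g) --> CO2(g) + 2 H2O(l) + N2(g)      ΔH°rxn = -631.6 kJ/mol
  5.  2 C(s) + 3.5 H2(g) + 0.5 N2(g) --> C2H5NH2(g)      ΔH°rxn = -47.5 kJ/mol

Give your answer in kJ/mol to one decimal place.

ΔH°rxn = 63.2 kJ/mol

eq. 1 × 2 (scale by 2 for the 2 C2H3N(l)): (2)·(+31.4) = +62.8 kJ/mol
eq. 2 reversed: +333.5 kJ/mol
eq. 3 reversed: +393.5 kJ/mol
eq. 4 as written (H2O(l) already on the product side): -631.6 kJ/mol
eq. 5 × 2 (scale by 2 for the 2 C2H5NH2(g)): (2)·(-47.5) = -95.0 kJ/mol
ΔH°rxn = (2)·(+31.4) + (-1)·(-333.5) + (-1)·(-393.5) + (1)·(-631.6) + (2)·(-47.5) = 63.2 kJ/mol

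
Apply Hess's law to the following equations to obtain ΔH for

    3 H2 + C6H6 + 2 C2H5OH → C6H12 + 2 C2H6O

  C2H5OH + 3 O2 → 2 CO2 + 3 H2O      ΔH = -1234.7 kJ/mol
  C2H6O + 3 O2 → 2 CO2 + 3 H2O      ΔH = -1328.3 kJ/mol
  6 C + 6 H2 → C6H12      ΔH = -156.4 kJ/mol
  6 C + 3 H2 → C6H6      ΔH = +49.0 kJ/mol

equation 1 × 2 (scale by 2 for the 2 C2H5OH): (2)·(-1234.7) = -2469.4 kJ/mol
equation 2 reversed and × 2 (reverse to put C2H6O on the product side; ×2 to match 2 C2H6O in the target): (-2)·(-1328.3) = +2656.6 kJ/mol
equation 3 as written (C6H12 already on the product side): -156.4 kJ/mol
equation 4 reversed (reverse to put C6H6 on the reactant side): -49.0 kJ/mol
By Hess's law, ΔH = (2)·(-1234.7) + (-2)·(-1328.3) + (1)·(-156.4) + (-1)·(+49.0) = -18.2 kJ/mol

ΔH = -18.2 kJ/mol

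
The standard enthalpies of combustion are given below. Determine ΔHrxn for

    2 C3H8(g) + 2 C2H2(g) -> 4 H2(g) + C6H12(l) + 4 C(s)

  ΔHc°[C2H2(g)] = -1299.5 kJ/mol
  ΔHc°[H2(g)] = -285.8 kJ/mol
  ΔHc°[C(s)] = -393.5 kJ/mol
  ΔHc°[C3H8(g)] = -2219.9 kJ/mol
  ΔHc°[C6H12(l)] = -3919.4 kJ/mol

ΔHrxn = -402.2 kJ/mol

Using ΔH = Σ nΔHc°(reactants) − Σ nΔHc°(products):
= [2·(-2219.9) + 2·(-1299.5)] − [4·(-285.8) + 1·(-3919.4) + 4·(-393.5)]
= -402.2 kJ/mol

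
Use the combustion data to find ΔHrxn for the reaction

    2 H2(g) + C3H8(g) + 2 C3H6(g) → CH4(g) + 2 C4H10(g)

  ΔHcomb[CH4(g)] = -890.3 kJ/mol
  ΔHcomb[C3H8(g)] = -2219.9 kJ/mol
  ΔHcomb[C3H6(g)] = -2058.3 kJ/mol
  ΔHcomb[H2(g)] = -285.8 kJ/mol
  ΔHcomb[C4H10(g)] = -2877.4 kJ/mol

With combustion enthalpies, reactants minus products:
= [2·(-285.8) + 1·(-2219.9) + 2·(-2058.3)] − [1·(-890.3) + 2·(-2877.4)]
= -263.0 kJ/mol

ΔHrxn = -263.0 kJ/mol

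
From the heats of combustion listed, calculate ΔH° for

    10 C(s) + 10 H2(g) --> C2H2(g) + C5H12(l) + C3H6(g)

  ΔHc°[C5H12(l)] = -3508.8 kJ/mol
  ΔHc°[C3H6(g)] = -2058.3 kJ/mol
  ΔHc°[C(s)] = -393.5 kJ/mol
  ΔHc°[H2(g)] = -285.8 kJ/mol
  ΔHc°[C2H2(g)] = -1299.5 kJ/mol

With combustion enthalpies, reactants minus products:
= [10·(-393.5) + 10·(-285.8)] − [1·(-1299.5) + 1·(-3508.8) + 1·(-2058.3)]
= 73.6 kJ/mol

ΔH° = 73.6 kJ/mol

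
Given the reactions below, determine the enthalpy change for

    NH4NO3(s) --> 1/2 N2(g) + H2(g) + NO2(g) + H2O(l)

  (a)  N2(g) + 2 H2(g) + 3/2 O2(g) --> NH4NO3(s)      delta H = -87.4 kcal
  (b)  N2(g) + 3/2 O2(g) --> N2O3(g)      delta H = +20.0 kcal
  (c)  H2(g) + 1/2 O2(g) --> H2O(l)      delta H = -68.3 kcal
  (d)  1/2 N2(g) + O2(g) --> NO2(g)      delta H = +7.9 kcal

(a) reversed (reverse to put NH4NO3(s) on the reactant side): +87.4 kcal
(b): not needed (N2O3(g) appears nowhere else).
(c) as written (H2O(l) already on the product side): -68.3 kcal
(d) as written (NO2(g) already on the product side): +7.9 kcal
delta H = (+87.4) + (-68.3) + (+7.9) = 27.0 kcal

delta H = 27.0 kcal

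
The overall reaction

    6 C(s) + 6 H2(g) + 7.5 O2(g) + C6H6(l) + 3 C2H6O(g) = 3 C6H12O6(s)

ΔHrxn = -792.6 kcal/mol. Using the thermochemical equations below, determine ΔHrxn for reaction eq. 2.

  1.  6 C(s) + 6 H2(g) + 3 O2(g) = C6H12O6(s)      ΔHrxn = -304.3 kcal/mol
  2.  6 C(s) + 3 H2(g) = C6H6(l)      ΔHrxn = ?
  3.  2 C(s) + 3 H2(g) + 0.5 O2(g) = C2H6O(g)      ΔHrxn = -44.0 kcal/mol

eq. 1 × 3: (3)·(-304.3) = -912.9 kcal/mol
eq. 2 reversed: contributes −x
eq. 3 reversed and × 3: (-3)·(-44.0) = +132.0 kcal/mol
-792.6 = (-912.9) + (+132.0) − x
x = (-792.6 − (-780.9)) / (-1) = 11.7 kcal/mol

ΔHrxn = 11.7 kcal/mol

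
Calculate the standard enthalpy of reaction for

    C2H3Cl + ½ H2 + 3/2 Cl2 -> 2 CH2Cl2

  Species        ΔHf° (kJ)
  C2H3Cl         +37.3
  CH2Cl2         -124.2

ΔH°rxn = Σ nΔHf°(products) − Σ nΔHf°(reactants).
Products: 2·(-124.2) = -248.4
Reactants: 1·(+37.3) + 1/2·(+0.0) + 3/2·(+0.0) = +37.3
ΔH_rxn = (-248.4) − (+37.3) = -285.7 kJ

ΔH_rxn = -285.7 kJ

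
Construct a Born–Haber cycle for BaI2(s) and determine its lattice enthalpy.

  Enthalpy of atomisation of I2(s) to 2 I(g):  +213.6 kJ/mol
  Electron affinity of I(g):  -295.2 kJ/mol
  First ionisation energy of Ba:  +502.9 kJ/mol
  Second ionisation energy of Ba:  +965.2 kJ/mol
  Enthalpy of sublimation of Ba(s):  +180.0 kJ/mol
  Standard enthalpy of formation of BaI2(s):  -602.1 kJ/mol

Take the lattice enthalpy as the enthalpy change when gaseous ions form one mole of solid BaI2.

ΔHf° = 1·ΔHsub + 1·(ΣIE) + 1·D(I2) + 2·EA + U
-602.1 = 1·(+180.0) + 1·(+1468.1) + 1·(+213.6) + 2·(-295.2) + U
U = -602.1 − (+1271.3) = -1873.4 kJ/mol

U = -1873.4 kJ/mol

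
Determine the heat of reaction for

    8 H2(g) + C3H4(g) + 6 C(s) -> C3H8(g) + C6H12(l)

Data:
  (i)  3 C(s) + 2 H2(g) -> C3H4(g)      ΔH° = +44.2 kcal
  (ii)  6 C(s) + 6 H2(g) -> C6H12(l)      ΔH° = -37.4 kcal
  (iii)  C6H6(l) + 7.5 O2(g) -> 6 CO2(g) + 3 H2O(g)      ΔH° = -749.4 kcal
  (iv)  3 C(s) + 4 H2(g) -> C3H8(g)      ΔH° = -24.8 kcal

ΔH° = -106.4 kcal

(i) reversed: -44.2 kcal
(ii) as written: -37.4 kcal
(iii): not needed.
(iv) as written: -24.8 kcal
By Hess's law, ΔH° = (-1)·(+44.2) + (1)·(-37.4) + (1)·(-24.8) = -106.4 kcal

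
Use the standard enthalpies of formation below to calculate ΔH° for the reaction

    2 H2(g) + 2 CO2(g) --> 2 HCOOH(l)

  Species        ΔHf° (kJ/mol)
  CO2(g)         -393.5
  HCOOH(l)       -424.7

ΔH° = -62.4 kJ/mol

Products: 2·(-424.7) = -849.4
Reactants: 2·(+0.0) + 2·(-393.5) = -787.0
ΔH° = (-849.4) − (-787.0) = -62.4 kJ/mol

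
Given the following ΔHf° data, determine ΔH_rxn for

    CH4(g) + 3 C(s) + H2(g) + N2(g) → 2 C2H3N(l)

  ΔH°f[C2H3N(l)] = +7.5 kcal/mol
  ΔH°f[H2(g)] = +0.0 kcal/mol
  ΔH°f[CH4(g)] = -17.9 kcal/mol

ΔH_rxn = 32.9 kcal/mol

ΔH°rxn = Σ nΔHf°(products) − Σ nΔHf°(reactants).
Products: 2·(+7.5) = +15.0
Reactants: 1·(-17.9) + 3·(+0.0) + 1·(+0.0) + 1·(+0.0) = -17.9
ΔH_rxn = (+15.0) − (-17.9) = 32.9 kcal/mol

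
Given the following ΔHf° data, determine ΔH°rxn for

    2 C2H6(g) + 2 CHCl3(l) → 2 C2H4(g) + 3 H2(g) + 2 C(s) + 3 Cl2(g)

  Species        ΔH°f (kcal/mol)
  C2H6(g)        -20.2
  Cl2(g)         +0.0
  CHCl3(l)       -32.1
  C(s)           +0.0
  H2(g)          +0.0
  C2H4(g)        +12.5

Products: 2·(+12.5) + 3·(+0.0) + 2·(+0.0) + 3·(+0.0) = +25.0
Reactants: 2·(-20.2) + 2·(-32.1) = -104.6
ΔH°rxn = (+25.0) − (-104.6) = 129.6 kcal/mol

ΔH°rxn = 129.6 kcal/mol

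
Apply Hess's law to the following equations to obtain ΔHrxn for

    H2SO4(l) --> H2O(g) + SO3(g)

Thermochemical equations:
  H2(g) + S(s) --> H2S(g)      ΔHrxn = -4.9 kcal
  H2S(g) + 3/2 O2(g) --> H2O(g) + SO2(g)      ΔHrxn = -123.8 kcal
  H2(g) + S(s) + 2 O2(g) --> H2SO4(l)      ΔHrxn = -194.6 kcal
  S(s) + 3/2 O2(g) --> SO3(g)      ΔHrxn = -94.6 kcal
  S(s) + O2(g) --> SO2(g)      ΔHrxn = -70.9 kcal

equation 1 as written: -4.9 kcal
equation 2 as written: -123.8 kcal
equation 3 reversed: +194.6 kcal
equation 4 as written: -94.6 kcal
equation 5 reversed: +70.9 kcal
ΔHrxn = (-4.9) + (-123.8) + (+194.6) + (-94.6) + (+70.9) = 42.2 kcal

ΔHrxn = 42.2 kcal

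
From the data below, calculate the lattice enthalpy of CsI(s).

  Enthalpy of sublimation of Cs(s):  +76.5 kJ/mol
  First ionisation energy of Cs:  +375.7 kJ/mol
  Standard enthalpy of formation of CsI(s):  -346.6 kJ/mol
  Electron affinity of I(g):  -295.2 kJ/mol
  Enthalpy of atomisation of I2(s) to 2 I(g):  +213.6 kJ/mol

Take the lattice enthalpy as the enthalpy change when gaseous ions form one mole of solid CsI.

ΔHf° = 1·ΔHsub + 1·(ΣIE) + 1/2·D(I2) + 1·EA + U
-346.6 = 1·(+76.5) + 1·(+375.7) + 1/2·(+213.6) + 1·(-295.2) + U
U = -346.6 − (+263.8) = -610.4 kJ/mol

U = -610.4 kJ/mol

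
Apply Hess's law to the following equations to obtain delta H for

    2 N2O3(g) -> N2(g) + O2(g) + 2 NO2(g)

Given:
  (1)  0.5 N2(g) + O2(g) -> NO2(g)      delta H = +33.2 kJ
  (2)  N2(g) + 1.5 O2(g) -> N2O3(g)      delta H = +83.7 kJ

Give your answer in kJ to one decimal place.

(1) × 2: (2)·(+33.2) = +66.4 kJ
(2) reversed and × 2: (-2)·(+83.7) = -167.4 kJ
By Hess's law, delta H = (+66.4) + (-167.4) = -101.0 kJ

delta H = -101.0 kJ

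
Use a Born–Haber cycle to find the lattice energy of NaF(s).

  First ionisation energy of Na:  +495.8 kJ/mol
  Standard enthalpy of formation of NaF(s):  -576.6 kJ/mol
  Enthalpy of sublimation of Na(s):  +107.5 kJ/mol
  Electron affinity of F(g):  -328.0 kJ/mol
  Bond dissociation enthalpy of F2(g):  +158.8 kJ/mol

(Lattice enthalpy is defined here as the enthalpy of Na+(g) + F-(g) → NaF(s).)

U = -931.3 kJ/mol

ΔHf° = 1·ΔHsub + 1·(ΣIE) + 1/2·D(F2) + 1·EA + U
-576.6 = 1·(+107.5) + 1·(+495.8) + 1/2·(+158.8) + 1·(-328.0) + U
U = -576.6 − (+354.7) = -931.3 kJ/mol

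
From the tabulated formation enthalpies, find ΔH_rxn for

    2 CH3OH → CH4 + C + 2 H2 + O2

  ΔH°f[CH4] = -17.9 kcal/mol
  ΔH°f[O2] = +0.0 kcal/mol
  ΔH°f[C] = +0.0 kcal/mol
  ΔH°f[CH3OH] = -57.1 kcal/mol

Products: 1·(-17.9) + 1·(+0.0) + 2·(+0.0) + 1·(+0.0) = -17.9
Reactants: 2·(-57.1) = -114.2
ΔH_rxn = (-17.9) − (-114.2) = 96.3 kcal/mol

ΔH_rxn = 96.3 kcal/mol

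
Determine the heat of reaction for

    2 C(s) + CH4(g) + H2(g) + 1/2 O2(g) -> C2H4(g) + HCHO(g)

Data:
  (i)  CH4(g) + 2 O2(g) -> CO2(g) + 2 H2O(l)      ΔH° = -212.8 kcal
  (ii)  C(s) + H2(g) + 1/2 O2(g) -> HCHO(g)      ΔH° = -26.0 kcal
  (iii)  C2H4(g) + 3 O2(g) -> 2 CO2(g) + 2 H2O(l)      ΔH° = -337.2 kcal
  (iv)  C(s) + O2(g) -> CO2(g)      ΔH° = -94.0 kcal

(i) as written (CH4(g) already on the reactant side): -212.8 kcal
(ii) as written (HCHO(g) already on the product side): -26.0 kcal
(iii) reversed (reverse to put C2H4(g) on the product side): +337.2 kcal
(iv) as written: -94.0 kcal
ΔH° = (1)·(-212.8) + (1)·(-26.0) + (-1)·(-337.2) + (1)·(-94.0) = 4.4 kcal

ΔH° = 4.4 kcal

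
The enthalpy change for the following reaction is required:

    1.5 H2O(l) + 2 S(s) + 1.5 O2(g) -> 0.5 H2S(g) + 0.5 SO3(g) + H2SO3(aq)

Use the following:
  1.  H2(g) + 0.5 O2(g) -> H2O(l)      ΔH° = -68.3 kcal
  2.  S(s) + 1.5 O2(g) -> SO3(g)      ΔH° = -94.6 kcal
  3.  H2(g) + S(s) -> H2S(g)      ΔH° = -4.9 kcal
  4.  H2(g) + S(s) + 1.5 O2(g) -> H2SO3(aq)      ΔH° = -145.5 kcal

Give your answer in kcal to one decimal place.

ΔH° = -92.8 kcal

eq. 1 reversed and × 3/2: (-3/2)·(-68.3) = +102.45 kcal
eq. 2 × 1/2: (1/2)·(-94.6) = -47.3 kcal
eq. 3 × 1/2: (1/2)·(-4.9) = -2.45 kcal
eq. 4 as written: -145.5 kcal
Since enthalpy is a state function, ΔH° = (+102.45) + (-47.3) + (-2.45) + (-145.5) = -92.8 kcal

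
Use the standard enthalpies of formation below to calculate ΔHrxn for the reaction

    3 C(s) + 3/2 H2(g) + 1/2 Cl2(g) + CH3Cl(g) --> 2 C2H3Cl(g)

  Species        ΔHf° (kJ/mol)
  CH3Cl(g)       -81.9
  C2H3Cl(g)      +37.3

ΔHrxn = 156.5 kJ/mol

Products: 2·(+37.3) = +74.6
Reactants: 3·(+0.0) + 3/2·(+0.0) + 1/2·(+0.0) + 1·(-81.9) = -81.9
ΔHrxn = (+74.6) − (-81.9) = 156.5 kJ/mol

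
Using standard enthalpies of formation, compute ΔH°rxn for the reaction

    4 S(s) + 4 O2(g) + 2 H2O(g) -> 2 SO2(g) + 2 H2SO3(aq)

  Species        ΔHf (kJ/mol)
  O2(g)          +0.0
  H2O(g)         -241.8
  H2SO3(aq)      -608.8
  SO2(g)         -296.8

ΔH°rxn = -1327.6 kJ/mol

ΔH°rxn = Σ nΔHf°(products) − Σ nΔHf°(reactants).
Products: 2·(-296.8) + 2·(-608.8) = -1811.2
Reactants: 4·(+0.0) + 4·(+0.0) + 2·(-241.8) = -483.6
ΔH°rxn = (-1811.2) − (-483.6) = -1327.6 kJ/mol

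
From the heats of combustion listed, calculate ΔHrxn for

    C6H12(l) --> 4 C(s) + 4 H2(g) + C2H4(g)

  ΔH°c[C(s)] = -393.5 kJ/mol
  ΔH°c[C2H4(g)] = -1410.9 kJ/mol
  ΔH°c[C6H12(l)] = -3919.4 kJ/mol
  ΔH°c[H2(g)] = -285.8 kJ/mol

ΔHrxn = 208.7 kJ/mol

Using ΔH = Σ nΔHc°(reactants) − Σ nΔHc°(products):
= [1·(-3919.4)] − [4·(-393.5) + 4·(-285.8) + 1·(-1410.9)]
= 208.7 kJ/mol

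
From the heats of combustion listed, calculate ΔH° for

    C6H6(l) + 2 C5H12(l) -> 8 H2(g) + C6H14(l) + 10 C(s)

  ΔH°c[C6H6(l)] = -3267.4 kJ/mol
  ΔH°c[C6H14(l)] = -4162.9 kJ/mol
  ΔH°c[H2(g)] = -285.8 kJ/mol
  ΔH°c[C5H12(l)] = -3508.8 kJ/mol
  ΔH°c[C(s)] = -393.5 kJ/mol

ΔH° = 99.3 kJ/mol

Using ΔH = Σ nΔHc°(reactants) − Σ nΔHc°(products):
= [1·(-3267.4) + 2·(-3508.8)] − [8·(-285.8) + 1·(-4162.9) + 10·(-393.5)]
= 99.3 kJ/mol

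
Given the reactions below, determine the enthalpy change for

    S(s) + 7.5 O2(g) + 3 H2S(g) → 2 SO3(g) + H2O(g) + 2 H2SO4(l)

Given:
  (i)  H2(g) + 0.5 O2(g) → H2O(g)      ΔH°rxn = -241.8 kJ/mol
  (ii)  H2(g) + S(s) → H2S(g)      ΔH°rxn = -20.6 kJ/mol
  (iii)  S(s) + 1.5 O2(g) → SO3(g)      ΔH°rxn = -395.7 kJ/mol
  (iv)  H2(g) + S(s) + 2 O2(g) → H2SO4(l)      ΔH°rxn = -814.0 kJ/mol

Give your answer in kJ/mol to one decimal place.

(i) as written (H2O(g) already on the product side): -241.8 kJ/mol
(ii) reversed and × 3 (reverse to put H2S(g) on the reactant side; ×3 to match 3 H2S(g) in the target): (-3)·(-20.6) = +61.8 kJ/mol
(iii) × 2 (×2 to match 2 SO3(g) in the target): (2)·(-395.7) = -791.4 kJ/mol
(iv) × 2 (scale by 2 for the 2 H2SO4(l)): (2)·(-814.0) = -1628.0 kJ/mol
Combining the equations, ΔH°rxn = (-241.8) + (+61.8) + (-791.4) + (-1628.0) = -2599.4 kJ/mol

ΔH°rxn = -2599.4 kJ/mol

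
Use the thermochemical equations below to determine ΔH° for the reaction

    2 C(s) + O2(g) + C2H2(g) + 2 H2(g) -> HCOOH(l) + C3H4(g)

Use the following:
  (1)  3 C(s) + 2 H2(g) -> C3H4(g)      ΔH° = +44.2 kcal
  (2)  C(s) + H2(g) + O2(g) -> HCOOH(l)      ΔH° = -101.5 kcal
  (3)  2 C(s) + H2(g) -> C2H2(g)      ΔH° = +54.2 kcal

ΔH° = -111.5 kcal

(1) as written: +44.2 kcal
(2) as written: -101.5 kcal
(3) reversed: -54.2 kcal
By Hess's law, ΔH° = (+44.2) + (-101.5) + (-54.2) = -111.5 kcal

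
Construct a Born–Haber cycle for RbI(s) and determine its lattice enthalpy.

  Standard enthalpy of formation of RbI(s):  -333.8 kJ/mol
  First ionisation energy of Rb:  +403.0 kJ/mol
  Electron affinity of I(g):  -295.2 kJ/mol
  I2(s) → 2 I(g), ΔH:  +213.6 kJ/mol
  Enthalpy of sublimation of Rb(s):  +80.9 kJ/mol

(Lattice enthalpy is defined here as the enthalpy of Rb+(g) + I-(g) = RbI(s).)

U = -629.3 kJ/mol

ΔHf° = 1·ΔHsub + 1·(ΣIE) + 1/2·D(I2) + 1·EA + U
-333.8 = 1·(+80.9) + 1·(+403.0) + 1/2·(+213.6) + 1·(-295.2) + U
U = -333.8 − (+295.5) = -629.3 kJ/mol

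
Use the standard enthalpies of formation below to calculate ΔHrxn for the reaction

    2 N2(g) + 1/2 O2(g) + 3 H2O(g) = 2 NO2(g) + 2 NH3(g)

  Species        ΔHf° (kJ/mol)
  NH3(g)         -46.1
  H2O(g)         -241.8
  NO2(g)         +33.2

ΔH°rxn = Σ nΔHf°(products) − Σ nΔHf°(reactants).
Products: 2·(+33.2) + 2·(-46.1) = -25.8
Reactants: 2·(+0.0) + 1/2·(+0.0) + 3·(-241.8) = -725.4
ΔHrxn = (-25.8) − (-725.4) = 699.6 kJ/mol

ΔHrxn = 699.6 kJ/mol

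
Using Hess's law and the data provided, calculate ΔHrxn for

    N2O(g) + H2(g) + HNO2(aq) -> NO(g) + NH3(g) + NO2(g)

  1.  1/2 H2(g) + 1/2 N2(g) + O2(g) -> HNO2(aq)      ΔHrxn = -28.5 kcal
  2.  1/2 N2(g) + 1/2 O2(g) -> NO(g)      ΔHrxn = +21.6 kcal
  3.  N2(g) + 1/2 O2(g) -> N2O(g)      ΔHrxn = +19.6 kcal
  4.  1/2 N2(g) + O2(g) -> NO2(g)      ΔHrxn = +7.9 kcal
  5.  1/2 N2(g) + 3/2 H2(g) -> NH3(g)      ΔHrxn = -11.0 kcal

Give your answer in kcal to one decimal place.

ΔHrxn = 27.4 kcal

eq. 1 reversed: +28.5 kcal
eq. 2 as written: +21.6 kcal
eq. 3 reversed: -19.6 kcal
eq. 4 as written: +7.9 kcal
eq. 5 as written: -11.0 kcal
ΔHrxn = (+28.5) + (+21.6) + (-19.6) + (+7.9) + (-11.0) = 27.4 kcal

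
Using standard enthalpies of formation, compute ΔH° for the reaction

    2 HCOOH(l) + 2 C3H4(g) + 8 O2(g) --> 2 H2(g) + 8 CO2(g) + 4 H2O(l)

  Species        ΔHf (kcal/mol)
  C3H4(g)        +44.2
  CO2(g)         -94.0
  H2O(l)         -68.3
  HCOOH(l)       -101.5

Products: 2·(+0.0) + 8·(-94.0) + 4·(-68.3) = -1025.2
Reactants: 2·(-101.5) + 2·(+44.2) + 8·(+0.0) = -114.6
ΔH° = (-1025.2) − (-114.6) = -910.6 kcal/mol

ΔH° = -910.6 kcal/mol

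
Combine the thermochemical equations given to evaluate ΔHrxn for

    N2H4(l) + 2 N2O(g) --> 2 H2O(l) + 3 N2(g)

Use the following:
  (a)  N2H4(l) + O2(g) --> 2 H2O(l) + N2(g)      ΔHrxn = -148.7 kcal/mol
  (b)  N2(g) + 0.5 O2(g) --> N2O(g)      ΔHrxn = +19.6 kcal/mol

(a) as written: -148.7 kcal/mol
(b) reversed and × 2: (-2)·(+19.6) = -39.2 kcal/mol
Summing the manipulated equations, ΔHrxn = (-148.7) + (-39.2) = -187.9 kcal/mol

ΔHrxn = -187.9 kcal/mol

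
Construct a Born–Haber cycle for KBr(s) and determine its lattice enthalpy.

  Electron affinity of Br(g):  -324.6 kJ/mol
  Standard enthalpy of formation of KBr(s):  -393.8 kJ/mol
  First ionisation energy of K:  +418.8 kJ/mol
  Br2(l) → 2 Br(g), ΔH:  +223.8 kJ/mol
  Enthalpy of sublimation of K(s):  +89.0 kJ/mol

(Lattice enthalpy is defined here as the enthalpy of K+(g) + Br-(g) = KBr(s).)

U = -688.9 kJ/mol

ΔHf° = 1·ΔHsub + 1·(ΣIE) + 1/2·D(Br2) + 1·EA + U
-393.8 = 1·(+89.0) + 1·(+418.8) + 1/2·(+223.8) + 1·(-324.6) + U
U = -393.8 − (+295.1) = -688.9 kJ/mol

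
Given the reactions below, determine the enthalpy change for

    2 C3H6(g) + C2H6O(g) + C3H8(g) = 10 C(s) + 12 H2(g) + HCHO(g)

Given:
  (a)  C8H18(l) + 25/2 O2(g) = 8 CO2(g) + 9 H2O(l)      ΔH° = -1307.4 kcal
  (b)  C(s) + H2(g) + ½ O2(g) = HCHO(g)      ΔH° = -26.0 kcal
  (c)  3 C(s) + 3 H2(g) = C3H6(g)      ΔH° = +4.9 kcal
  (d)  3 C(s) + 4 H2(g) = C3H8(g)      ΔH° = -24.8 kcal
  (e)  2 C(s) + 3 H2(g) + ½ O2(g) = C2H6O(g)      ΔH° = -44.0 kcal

(a): not needed.
(b) as written: -26.0 kcal
(c) reversed and × 2: (-2)·(+4.9) = -9.8 kcal
(d) reversed: +24.8 kcal
(e) reversed: +44.0 kcal
Since enthalpy is a state function, ΔH° = (1)·(-26.0) + (-2)·(+4.9) + (-1)·(-24.8) + (-1)·(-44.0) = 33.0 kcal

ΔH° = 33.0 kcal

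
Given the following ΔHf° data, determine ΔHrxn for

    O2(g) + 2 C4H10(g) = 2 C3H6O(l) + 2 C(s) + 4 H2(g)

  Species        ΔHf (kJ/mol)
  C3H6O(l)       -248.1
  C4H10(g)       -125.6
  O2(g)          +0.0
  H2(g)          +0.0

ΔHrxn = -245.0 kJ/mol

Products: 2·(-248.1) + 2·(+0.0) + 4·(+0.0) = -496.2
Reactants: 1·(+0.0) + 2·(-125.6) = -251.2
ΔHrxn = (-496.2) − (-251.2) = -245.0 kJ/mol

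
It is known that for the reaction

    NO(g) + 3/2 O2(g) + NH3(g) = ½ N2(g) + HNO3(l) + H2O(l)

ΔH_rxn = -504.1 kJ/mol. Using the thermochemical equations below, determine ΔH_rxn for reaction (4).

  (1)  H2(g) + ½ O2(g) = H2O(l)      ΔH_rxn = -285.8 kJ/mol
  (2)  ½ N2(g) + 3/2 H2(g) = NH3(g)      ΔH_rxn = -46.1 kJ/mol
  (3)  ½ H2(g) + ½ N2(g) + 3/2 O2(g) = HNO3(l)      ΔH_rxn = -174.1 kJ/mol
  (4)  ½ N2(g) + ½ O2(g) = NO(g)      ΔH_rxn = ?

(1) as written (H2O(l) already on the product side): -285.8 kJ/mol
(2) reversed (reverse to put NH3(g) on the reactant side): +46.1 kJ/mol
(3) as written (HNO3(l) already on the product side): -174.1 kJ/mol
(4) reversed (NO(g) must end up as a reactant): contributes −x
-504.1 = (-285.8) + (+46.1) + (-174.1) − x
x = (-504.1 − (-413.8)) / (-1) = 90.3 kJ/mol

ΔH_rxn = 90.3 kJ/mol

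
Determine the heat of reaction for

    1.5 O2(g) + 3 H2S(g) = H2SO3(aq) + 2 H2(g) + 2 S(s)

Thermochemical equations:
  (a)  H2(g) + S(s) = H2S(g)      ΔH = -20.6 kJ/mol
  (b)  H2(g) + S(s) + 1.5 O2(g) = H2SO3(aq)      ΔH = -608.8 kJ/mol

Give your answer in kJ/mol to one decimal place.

ΔH = -547.0 kJ/mol

(a) reversed and × 3 (reverse to put H2S(g) on the reactant side; ×3 to match 3 H2S(g) in the target): (-3)·(-20.6) = +61.8 kJ/mol
(b) as written (H2SO3(aq) already on the product side): -608.8 kJ/mol
Since enthalpy is a state function, ΔH = (+61.8) + (-608.8) = -547.0 kJ/mol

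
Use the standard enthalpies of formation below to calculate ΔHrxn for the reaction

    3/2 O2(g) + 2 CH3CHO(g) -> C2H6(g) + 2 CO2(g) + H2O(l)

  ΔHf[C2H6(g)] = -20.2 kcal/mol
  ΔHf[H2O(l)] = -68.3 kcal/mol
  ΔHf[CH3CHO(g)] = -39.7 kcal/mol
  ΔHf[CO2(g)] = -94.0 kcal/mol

ΔHrxn = -197.1 kcal/mol

Products: 1·(-20.2) + 2·(-94.0) + 1·(-68.3) = -276.5
Reactants: 3/2·(+0.0) + 2·(-39.7) = -79.4
ΔHrxn = (-276.5) − (-79.4) = -197.1 kcal/mol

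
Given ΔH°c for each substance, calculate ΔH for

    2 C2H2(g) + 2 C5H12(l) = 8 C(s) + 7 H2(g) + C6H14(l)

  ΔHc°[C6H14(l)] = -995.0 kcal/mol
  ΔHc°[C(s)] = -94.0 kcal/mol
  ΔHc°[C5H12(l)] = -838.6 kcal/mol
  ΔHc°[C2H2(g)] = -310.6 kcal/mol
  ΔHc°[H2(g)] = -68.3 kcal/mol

ΔH = -73.3 kcal/mol

With combustion enthalpies, reactants minus products:
= [2·(-310.6) + 2·(-838.6)] − [8·(-94.0) + 7·(-68.3) + 1·(-995.0)]
= -73.3 kcal/mol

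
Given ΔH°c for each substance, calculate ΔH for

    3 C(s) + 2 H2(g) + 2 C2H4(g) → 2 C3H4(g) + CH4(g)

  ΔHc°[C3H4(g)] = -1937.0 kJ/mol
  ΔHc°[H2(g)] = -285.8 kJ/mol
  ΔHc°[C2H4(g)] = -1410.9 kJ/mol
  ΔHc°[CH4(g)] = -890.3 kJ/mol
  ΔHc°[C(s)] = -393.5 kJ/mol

ΔH = 190.4 kJ/mol

With combustion enthalpies, reactants minus products:
= [3·(-393.5) + 2·(-285.8) + 2·(-1410.9)] − [2·(-1937.0) + 1·(-890.3)]
= 190.4 kJ/mol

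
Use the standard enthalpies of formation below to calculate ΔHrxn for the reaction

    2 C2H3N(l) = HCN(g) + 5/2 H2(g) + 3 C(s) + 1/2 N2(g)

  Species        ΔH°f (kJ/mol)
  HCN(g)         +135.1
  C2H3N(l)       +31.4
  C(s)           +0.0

ΔH°rxn = Σ nΔHf°(products) − Σ nΔHf°(reactants).
Products: 1·(+135.1) + 5/2·(+0.0) + 3·(+0.0) + 1/2·(+0.0) = +135.1
Reactants: 2·(+31.4) = +62.8
ΔHrxn = (+135.1) − (+62.8) = 72.3 kJ/mol

ΔHrxn = 72.3 kJ/mol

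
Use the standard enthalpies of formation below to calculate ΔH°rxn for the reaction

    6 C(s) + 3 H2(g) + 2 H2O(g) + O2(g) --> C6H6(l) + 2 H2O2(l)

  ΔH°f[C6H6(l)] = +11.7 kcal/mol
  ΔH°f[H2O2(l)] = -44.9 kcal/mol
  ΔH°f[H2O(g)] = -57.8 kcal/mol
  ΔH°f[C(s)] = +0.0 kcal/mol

ΔH°rxn = Σ nΔHf°(products) − Σ nΔHf°(reactants).
Products: 1·(+11.7) + 2·(-44.9) = -78.1
Reactants: 6·(+0.0) + 3·(+0.0) + 2·(-57.8) + 1·(+0.0) = -115.6
ΔH°rxn = (-78.1) − (-115.6) = 37.5 kcal/mol

ΔH°rxn = 37.5 kcal/mol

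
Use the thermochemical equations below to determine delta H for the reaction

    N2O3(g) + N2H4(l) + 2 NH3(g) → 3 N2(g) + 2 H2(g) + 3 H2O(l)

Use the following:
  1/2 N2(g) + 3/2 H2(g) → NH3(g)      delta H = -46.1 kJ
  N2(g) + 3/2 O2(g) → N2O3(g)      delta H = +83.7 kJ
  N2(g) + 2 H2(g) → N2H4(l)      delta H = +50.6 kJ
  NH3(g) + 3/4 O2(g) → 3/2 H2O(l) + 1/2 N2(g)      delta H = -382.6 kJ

delta H = -899.5 kJ

equation 1: not needed.
equation 2 reversed: -83.7 kJ
equation 3 reversed: -50.6 kJ
equation 4 × 2: (2)·(-382.6) = -765.2 kJ
Since enthalpy is a state function, delta H = (-1)·(+83.7) + (-1)·(+50.6) + (2)·(-382.6) = -899.5 kJ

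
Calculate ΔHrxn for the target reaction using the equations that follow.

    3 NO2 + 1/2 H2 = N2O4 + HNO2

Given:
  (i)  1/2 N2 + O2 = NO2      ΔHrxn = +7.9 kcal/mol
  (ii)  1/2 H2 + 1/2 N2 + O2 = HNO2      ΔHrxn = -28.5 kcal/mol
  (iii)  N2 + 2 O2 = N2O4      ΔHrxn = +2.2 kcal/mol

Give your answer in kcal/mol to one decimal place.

(i) reversed and × 3: (-3)·(+7.9) = -23.7 kcal/mol
(ii) as written: -28.5 kcal/mol
(iii) as written: +2.2 kcal/mol
By Hess's law, ΔHrxn = (-3)·(+7.9) + (1)·(-28.5) + (1)·(+2.2) = -50.0 kcal/mol

ΔHrxn = -50.0 kcal/mol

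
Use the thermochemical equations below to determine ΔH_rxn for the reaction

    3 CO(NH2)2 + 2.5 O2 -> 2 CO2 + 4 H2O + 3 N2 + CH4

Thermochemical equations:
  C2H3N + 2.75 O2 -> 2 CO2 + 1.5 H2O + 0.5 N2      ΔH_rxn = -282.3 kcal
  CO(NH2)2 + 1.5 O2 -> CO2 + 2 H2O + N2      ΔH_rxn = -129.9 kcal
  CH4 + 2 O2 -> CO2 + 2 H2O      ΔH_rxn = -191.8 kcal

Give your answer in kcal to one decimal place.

ΔH_rxn = -197.9 kcal

equation 1: not needed.
equation 2 × 3: (3)·(-129.9) = -389.7 kcal
equation 3 reversed: +191.8 kcal
ΔH_rxn = (3)·(-129.9) + (-1)·(-191.8) = -197.9 kcal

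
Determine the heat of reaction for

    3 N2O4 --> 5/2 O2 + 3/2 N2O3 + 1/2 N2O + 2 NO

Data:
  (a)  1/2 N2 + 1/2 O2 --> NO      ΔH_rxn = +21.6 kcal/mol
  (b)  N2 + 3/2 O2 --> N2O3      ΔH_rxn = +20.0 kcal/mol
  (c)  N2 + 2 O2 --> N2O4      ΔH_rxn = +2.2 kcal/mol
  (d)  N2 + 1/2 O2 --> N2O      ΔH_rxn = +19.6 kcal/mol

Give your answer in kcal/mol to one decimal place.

(a) × 2: (2)·(+21.6) = +43.2 kcal/mol
(b) × 3/2: (3/2)·(+20.0) = +30.0 kcal/mol
(c) reversed and × 3: (-3)·(+2.2) = -6.6 kcal/mol
(d) × 1/2: (1/2)·(+19.6) = +9.8 kcal/mol
ΔH_rxn = (+43.2) + (+30.0) + (-6.6) + (+9.8) = 76.4 kcal/mol

ΔH_rxn = 76.4 kcal/mol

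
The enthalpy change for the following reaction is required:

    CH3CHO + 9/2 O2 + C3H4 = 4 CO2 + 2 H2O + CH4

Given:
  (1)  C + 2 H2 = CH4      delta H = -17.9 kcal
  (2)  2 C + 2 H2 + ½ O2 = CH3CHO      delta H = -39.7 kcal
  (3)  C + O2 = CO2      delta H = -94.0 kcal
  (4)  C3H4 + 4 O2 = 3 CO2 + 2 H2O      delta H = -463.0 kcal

(1) as written (CH4 already on the product side): -17.9 kcal
(2) reversed (CH3CHO must end up as a reactant): +39.7 kcal
(3) as written: -94.0 kcal
(4) as written (C3H4 already on the reactant side): -463.0 kcal
delta H = (-17.9) + (+39.7) + (-94.0) + (-463.0) = -535.2 kcal

delta H = -535.2 kcal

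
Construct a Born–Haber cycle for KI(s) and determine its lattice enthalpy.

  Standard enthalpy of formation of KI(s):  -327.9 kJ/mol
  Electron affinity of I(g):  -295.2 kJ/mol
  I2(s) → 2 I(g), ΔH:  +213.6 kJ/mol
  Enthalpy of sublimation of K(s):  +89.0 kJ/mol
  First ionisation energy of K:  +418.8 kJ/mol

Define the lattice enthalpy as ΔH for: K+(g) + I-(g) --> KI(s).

ΔHf° = 1·ΔHsub + 1·(ΣIE) + 1/2·D(I2) + 1·EA + U
-327.9 = 1·(+89.0) + 1·(+418.8) + 1/2·(+213.6) + 1·(-295.2) + U
U = -327.9 − (+319.4) = -647.3 kJ/mol

U = -647.3 kJ/mol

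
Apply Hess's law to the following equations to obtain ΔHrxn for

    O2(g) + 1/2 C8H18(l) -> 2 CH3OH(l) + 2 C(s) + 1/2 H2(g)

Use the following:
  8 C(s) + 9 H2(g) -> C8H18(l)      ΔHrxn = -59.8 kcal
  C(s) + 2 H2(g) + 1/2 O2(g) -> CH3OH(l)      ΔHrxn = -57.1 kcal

equation 1 reversed and × 1/2 (C8H18(l) must end up as a reactant; scale by 1/2 for the 1/2 C8H18(l)): (-1/2)·(-59.8) = +29.9 kcal
equation 2 × 2 (scale by 2 for the 2 CH3OH(l)): (2)·(-57.1) = -114.2 kcal
Combining the equations, ΔHrxn = (-1/2)·(-59.8) + (2)·(-57.1) = -84.3 kcal

ΔHrxn = -84.3 kcal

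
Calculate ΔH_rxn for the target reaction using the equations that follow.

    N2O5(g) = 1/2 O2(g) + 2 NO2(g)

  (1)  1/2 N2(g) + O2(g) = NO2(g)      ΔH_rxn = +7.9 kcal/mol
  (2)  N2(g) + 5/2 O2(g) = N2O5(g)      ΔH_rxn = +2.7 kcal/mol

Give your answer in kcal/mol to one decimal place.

ΔH_rxn = 13.1 kcal/mol

(1) × 2 (scale by 2 for the 2 NO2(g)): (2)·(+7.9) = +15.8 kcal/mol
(2) reversed (N2O5(g) must end up as a reactant): -2.7 kcal/mol
Combining the equations, ΔH_rxn = (2)·(+7.9) + (-1)·(+2.7) = 13.1 kcal/mol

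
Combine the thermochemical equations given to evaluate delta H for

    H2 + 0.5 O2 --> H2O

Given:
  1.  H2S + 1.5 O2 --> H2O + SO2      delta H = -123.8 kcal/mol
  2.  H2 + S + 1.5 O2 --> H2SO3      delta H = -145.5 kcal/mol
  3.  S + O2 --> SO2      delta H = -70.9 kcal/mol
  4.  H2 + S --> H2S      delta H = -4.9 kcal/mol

eq. 1 as written (H2O already on the product side): -123.8 kcal/mol
eq. 2: not needed (H2SO3 appears nowhere else).
eq. 3 reversed: +70.9 kcal/mol
eq. 4 as written: -4.9 kcal/mol
delta H = (1)·(-123.8) + (-1)·(-70.9) + (1)·(-4.9) = -57.8 kcal/mol

delta H = -57.8 kcal/mol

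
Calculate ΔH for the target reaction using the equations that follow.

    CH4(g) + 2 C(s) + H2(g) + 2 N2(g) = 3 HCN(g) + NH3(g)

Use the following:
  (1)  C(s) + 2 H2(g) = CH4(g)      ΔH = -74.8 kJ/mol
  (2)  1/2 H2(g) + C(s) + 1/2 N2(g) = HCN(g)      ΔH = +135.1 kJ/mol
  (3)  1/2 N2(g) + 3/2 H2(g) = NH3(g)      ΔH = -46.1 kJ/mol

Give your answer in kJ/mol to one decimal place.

(1) reversed: +74.8 kJ/mol
(2) × 3: (3)·(+135.1) = +405.3 kJ/mol
(3) as written: -46.1 kJ/mol
ΔH = (-1)·(-74.8) + (3)·(+135.1) + (1)·(-46.1) = 434.0 kJ/mol

ΔH = 434.0 kJ/mol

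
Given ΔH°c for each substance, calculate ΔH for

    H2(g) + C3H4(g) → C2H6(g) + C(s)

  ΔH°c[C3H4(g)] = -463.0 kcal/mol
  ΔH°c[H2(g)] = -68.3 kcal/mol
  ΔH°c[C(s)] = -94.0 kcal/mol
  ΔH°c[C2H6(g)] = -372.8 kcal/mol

Using ΔH = Σ nΔHc°(reactants) − Σ nΔHc°(products):
= [1·(-68.3) + 1·(-463.0)] − [1·(-372.8) + 1·(-94.0)]
= -64.5 kcal/mol

ΔH = -64.5 kcal/mol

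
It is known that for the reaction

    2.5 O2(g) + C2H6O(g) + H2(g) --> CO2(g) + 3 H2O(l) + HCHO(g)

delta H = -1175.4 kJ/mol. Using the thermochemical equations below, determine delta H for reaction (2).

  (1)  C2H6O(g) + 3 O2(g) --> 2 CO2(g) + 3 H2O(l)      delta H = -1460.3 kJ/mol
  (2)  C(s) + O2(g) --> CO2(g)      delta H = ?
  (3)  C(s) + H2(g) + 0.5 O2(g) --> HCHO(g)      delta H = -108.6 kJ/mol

(1) as written (C2H6O(g) already on the reactant side): -1460.3 kJ/mol
(2) reversed: contributes −x
(3) as written (HCHO(g) already on the product side): -108.6 kJ/mol
-1175.4 = (-1460.3) + (-108.6) − x
x = (-1175.4 − (-1568.9)) / (-1) = -393.5 kJ/mol

delta H = -393.5 kJ/mol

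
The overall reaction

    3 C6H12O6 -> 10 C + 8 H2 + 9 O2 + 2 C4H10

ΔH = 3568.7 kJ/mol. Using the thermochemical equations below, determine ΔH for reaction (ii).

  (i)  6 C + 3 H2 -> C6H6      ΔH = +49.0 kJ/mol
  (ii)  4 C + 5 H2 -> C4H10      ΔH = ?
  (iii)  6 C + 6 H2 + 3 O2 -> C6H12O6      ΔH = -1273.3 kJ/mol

ΔH = -125.6 kJ/mol

(i): not needed (C6H6 appears nowhere else).
(ii) × 2 (scale by 2 for the 2 C4H10): contributes 2·x
(iii) reversed and × 3 (C6H12O6 must end up as a reactant; scale by 3 for the 3 C6H12O6): (-3)·(-1273.3) = +3819.9 kJ/mol
+3568.7 = (+3819.9) + 2·x
x = (+3568.7 − (+3819.9)) / (2) = -125.6 kJ/mol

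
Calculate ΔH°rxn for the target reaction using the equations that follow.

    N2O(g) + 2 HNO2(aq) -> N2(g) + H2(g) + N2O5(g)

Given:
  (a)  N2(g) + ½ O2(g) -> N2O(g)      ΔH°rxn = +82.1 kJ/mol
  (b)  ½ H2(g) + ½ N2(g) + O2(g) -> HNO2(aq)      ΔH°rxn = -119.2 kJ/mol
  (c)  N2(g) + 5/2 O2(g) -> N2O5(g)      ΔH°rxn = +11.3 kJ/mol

(a) reversed: -82.1 kJ/mol
(b) reversed and × 2: (-2)·(-119.2) = +238.4 kJ/mol
(c) as written: +11.3 kJ/mol
By Hess's law, ΔH°rxn = (-1)·(+82.1) + (-2)·(-119.2) + (1)·(+11.3) = 167.6 kJ/mol

ΔH°rxn = 167.6 kJ/mol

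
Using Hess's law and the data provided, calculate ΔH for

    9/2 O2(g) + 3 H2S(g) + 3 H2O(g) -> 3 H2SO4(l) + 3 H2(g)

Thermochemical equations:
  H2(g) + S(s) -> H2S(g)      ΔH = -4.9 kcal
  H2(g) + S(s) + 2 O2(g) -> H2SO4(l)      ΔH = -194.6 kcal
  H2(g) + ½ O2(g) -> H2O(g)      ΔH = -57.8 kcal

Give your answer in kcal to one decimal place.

equation 1 reversed and × 3: (-3)·(-4.9) = +14.7 kcal
equation 2 × 3: (3)·(-194.6) = -583.8 kcal
equation 3 reversed and × 3: (-3)·(-57.8) = +173.4 kcal
ΔH = (+14.7) + (-583.8) + (+173.4) = -395.7 kcal

ΔH = -395.7 kcal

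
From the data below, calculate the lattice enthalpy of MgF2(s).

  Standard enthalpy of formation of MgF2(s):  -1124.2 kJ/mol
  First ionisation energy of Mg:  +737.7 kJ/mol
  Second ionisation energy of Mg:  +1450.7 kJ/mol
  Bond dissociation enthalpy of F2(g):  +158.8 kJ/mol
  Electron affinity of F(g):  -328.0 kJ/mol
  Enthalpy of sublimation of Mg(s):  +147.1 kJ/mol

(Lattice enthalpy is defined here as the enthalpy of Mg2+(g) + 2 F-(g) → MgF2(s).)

U = -2962.5 kJ/mol

ΔHf° = 1·ΔHsub + 1·(ΣIE) + 1·D(F2) + 2·EA + U
-1124.2 = 1·(+147.1) + 1·(+2188.4) + 1·(+158.8) + 2·(-328.0) + U
U = -1124.2 − (+1838.3) = -2962.5 kJ/mol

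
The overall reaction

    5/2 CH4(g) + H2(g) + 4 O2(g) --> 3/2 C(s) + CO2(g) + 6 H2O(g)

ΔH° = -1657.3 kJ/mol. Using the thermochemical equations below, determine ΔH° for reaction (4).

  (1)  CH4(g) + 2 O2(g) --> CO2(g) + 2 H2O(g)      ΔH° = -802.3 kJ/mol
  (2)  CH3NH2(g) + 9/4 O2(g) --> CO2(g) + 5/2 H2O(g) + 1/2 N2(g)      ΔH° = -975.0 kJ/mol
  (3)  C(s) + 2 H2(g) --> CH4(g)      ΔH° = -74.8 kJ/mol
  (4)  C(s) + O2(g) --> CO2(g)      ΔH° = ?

ΔH° = -393.5 kJ/mol

(1) × 3: (3)·(-802.3) = -2406.9 kJ/mol
(2): not needed.
(3) × 1/2: (1/2)·(-74.8) = -37.4 kJ/mol
(4) reversed and × 2: contributes −2·x
-1657.3 = (-2406.9) + (-37.4) − 2·x
x = (-1657.3 − (-2444.3)) / (-2) = -393.5 kJ/mol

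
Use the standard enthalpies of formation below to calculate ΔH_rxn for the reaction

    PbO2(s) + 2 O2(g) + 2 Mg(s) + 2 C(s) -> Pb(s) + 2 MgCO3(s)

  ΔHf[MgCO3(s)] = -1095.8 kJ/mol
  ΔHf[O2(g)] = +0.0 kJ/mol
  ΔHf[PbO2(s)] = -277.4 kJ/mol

Products: 1·(+0.0) + 2·(-1095.8) = -2191.6
Reactants: 1·(-277.4) + 2·(+0.0) + 2·(+0.0) + 2·(+0.0) = -277.4
ΔH_rxn = (-2191.6) − (-277.4) = -1914.2 kJ/mol

ΔH_rxn = -1914.2 kJ/mol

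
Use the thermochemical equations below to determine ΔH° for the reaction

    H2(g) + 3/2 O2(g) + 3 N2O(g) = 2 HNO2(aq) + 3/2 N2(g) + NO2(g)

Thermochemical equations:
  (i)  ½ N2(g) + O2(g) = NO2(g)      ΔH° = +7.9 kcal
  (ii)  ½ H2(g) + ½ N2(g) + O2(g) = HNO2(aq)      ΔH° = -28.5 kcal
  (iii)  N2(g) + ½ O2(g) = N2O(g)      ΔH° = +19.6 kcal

ΔH° = -107.9 kcal

(i) as written (NO2(g) already on the product side): +7.9 kcal
(ii) × 2 (×2 to match 2 HNO2(aq) in the target): (2)·(-28.5) = -57.0 kcal
(iii) reversed and × 3 (reverse to put N2O(g) on the reactant side; ×3 to match 3 N2O(g) in the target): (-3)·(+19.6) = -58.8 kcal
ΔH° = (+7.9) + (-57.0) + (-58.8) = -107.9 kcal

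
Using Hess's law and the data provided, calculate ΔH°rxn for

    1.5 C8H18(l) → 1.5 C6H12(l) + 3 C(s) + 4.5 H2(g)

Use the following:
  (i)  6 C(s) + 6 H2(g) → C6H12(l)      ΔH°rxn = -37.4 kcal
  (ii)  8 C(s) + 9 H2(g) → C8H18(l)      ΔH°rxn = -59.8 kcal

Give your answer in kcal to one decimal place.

(i) × 3/2 (×3/2 to match 3/2 C6H12(l) in the target): (3/2)·(-37.4) = -56.1 kcal
(ii) reversed and × 3/2 (C8H18(l) must end up as a reactant; scale by 3/2 for the 3/2 C8H18(l)): (-3/2)·(-59.8) = +89.7 kcal
ΔH°rxn = (3/2)·(-37.4) + (-3/2)·(-59.8) = 33.6 kcal

ΔH°rxn = 33.6 kcal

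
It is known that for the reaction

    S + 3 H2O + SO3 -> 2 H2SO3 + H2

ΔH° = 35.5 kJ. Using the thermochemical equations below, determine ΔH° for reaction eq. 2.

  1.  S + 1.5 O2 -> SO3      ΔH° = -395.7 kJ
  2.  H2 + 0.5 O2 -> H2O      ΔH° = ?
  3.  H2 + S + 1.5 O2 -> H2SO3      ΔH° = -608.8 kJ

ΔH° = -285.8 kJ

eq. 1 reversed (reverse to put SO3 on the reactant side): +395.7 kJ
eq. 2 reversed and × 3 (H2O must end up as a reactant; scale by 3 for the 3 H2O): contributes −3·x
eq. 3 × 2 (scale by 2 for the 2 H2SO3): (2)·(-608.8) = -1217.6 kJ
+35.5 = (+395.7) + (-1217.6) − 3·x
x = (+35.5 − (-821.9)) / (-3) = -285.8 kJ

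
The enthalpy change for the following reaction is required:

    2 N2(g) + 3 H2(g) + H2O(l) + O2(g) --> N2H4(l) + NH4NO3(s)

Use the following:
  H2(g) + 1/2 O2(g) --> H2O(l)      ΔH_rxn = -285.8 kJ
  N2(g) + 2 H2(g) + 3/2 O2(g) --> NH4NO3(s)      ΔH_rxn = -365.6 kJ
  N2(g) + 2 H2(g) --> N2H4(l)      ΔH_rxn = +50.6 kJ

equation 1 reversed: +285.8 kJ
equation 2 as written: -365.6 kJ
equation 3 as written: +50.6 kJ
By Hess's law, ΔH_rxn = (-1)·(-285.8) + (1)·(-365.6) + (1)·(+50.6) = -29.2 kJ

ΔH_rxn = -29.2 kJ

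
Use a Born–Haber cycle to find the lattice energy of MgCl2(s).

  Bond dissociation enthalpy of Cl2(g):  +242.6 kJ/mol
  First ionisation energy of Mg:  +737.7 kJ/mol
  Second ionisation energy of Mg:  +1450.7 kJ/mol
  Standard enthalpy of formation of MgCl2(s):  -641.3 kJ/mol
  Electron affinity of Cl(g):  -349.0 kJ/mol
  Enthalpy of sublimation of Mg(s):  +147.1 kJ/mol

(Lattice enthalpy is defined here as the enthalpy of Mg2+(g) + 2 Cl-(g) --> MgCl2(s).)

U = -2521.4 kJ/mol

ΔHf° = 1·ΔHsub + 1·(ΣIE) + 1·D(Cl2) + 2·EA + U
-641.3 = 1·(+147.1) + 1·(+2188.4) + 1·(+242.6) + 2·(-349.0) + U
U = -641.3 − (+1880.1) = -2521.4 kJ/mol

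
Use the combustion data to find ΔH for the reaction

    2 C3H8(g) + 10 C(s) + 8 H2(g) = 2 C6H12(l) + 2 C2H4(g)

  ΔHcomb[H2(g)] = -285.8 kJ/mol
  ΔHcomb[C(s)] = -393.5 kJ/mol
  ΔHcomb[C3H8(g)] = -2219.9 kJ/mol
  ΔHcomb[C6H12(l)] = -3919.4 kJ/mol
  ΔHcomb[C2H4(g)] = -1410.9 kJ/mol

ΔH = -0.6 kJ/mol

With combustion enthalpies, reactants minus products:
= [2·(-2219.9) + 10·(-393.5) + 8·(-285.8)] − [2·(-3919.4) + 2·(-1410.9)]
= -0.6 kJ/mol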